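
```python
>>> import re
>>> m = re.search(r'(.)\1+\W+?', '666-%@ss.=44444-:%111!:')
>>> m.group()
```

'666-'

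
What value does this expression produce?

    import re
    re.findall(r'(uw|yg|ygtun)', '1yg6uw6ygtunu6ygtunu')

['yg', 'uw', 'yg', 'yg']

The regex engine tests alternatives in the order written; an earlier branch that matches wins even if a later one would match more.
With a single group, `findall` returns only what that group captured — 4 items.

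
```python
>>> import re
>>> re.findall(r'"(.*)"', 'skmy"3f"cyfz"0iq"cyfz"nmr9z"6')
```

Matches: at [4:28] match '"3f"cyfz"0iq"cyfz"nmr9z"', group 1 = '3f"cyfz"0iq"cyfz"nmr9z'.
`findall` collects group 1 from the one match (1 total).

['3f"cyfz"0iq"cyfz"nmr9z']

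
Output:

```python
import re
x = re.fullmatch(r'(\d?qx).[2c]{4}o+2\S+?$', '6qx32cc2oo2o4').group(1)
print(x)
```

6qx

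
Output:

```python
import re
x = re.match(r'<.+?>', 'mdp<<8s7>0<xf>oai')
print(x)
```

None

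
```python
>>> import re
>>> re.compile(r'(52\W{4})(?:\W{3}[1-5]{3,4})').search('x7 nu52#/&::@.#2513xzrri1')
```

The pattern matches the literal '52', then exactly 4 of a non-word character (captured); then exactly 3 of a non-word character, then 3 to 4 of a character in [1-5] (non-capturing group).
Here no position works, so the call returns None.

None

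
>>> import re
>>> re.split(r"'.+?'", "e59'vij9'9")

['e59', '9']

Matches to split on: at [3:9] → "'vij9'".
The string is cut at each match, leaving 2 pieces.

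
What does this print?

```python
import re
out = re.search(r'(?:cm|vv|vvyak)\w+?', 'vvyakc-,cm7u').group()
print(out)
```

`|` is ordered: at each position the engine commits to the first alternative that works.
`search` walks the string left to right and returns the first match it finds.
The match spans [0:3] → 'vvy'.

vvy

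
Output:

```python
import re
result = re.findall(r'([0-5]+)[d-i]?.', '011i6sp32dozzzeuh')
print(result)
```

['011', '32']

With a single group, `findall` returns only what that group captured — 2 items.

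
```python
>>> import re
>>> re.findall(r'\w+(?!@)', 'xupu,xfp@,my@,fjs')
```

['xupu', 'xf', 'm', 'fjs']

`(?!…)`/`(?<!…)` only lets a position through if the neighbouring text does NOT match; no characters are consumed.
Matches: at [0:4] → 'xupu'; at [5:7] → 'xf'; at [10:11] → 'm'; at [14:17] → 'fjs'.
`findall` yields the raw match text (4 of them) because the pattern has no groups.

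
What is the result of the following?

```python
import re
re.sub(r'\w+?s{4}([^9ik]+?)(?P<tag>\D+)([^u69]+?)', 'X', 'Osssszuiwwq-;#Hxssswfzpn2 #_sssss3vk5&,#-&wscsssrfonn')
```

Pattern: one or more of a word character (lazy), then exactly 4 of the literal 's'; then one or more of any character except [9ik] (lazy) (captured); then one or more of a non-digit (captured as 'tag'); then one or more of any character except [u69] (lazy) (captured).
With the lazy modifier that quantifier settles for the fewest repetitions that let the rest of the pattern succeed (the atoms after it are unaffected and can still be greedy).
Matches: at [0:25] → 'Osssszuiwwq-;#Hxssswfzpn2'; at [27:37] → '_sssss3vk5'.
Each match is replaced by 'X'.

'X #X&,#-&wscsssrfonn'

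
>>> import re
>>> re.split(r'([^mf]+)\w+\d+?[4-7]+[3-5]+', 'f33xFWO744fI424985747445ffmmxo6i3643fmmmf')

['f', '33xFWO744', 'fmmmf']

Pattern: one or more of any character except [mf] (captured); then one or more of a word character, then one or more of a digit (lazy), then one or more of a character in [4-7]; then one or more of a character in [3-5].
Matches to split on: at [1:36] → '33xFWO744fI424985747445ffmmxo6i3643'.
`re.split` interleaves the captured-group text with the surrounding fragments.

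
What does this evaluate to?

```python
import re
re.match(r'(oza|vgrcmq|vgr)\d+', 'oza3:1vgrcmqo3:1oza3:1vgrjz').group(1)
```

'oza'

With `match`, the pattern is implicitly anchored at the beginning.
The match spans [0:4] → 'oza3'.
Captured: group 1 = 'oza'.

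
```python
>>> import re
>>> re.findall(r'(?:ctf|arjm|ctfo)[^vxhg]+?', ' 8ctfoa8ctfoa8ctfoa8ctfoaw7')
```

Alternation isn't longest-match — the leftmost alternative that fits at this position is chosen.
No capturing groups, so `findall` returns the 4 full match strings.

['ctfo', 'ctfo', 'ctfo', 'ctfo']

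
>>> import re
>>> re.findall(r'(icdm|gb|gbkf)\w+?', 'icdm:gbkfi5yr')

`|` is ordered: at each position the engine commits to the first alternative that works.
With a single group, `findall` returns only what that group captured — 1 item.

['gb']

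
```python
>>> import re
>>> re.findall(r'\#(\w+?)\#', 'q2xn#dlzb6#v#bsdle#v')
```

['dlzb6', 'bsdle']

Scanning left to right: at [4:11] match '#dlzb6#', group 1 = 'dlzb6'; at [12:19] match '#bsdle#', group 1 = 'bsdle'.
`findall` collects group 1 from each match (2 total).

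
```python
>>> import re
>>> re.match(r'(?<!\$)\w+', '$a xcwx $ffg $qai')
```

`(?!…)`/`(?<!…)` only lets a position through if the neighbouring text does NOT match; no characters are consumed.
`re.match` only tries the pattern at the start of the string.
Here position 0 doesn't satisfy it, so the call returns None.

None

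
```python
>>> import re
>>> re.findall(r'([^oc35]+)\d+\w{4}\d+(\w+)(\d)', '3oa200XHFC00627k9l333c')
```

[('a200XHFC006', '3', '3')]

3 groups means the one result is a tuple of 3 captured strings — 1 here.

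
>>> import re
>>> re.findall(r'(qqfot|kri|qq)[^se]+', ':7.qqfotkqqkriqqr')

['qqfot']

Branches in `(...|...)` are attempted left-to-right; the first branch that allows the whole pattern to succeed is taken.
Scanning left to right: at [3:17] match 'qqfotkqqkriqqr', group 1 = 'qqfot'.
With a single group, `findall` returns only what that group captured — 1 item.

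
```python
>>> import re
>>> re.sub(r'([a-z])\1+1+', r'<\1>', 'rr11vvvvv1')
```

'<r><v>'

The backreference `\1` re-matches whatever the first group consumed, character for character.
Matches: at [0:4] → 'rr11'; at [4:10] → 'vvvvv1'.
`\1` in the replacement pulls in group 1's text for each match.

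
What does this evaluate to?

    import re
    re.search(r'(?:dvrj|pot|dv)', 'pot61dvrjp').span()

(0, 3)

Unlike `match`, `search` isn't anchored — it looks for the pattern anywhere in the string.
The match spans [0:3] → 'pot'.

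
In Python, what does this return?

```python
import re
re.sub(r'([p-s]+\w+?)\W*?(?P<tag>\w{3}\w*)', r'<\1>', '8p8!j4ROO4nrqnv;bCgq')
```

'8<p8>;bCgq'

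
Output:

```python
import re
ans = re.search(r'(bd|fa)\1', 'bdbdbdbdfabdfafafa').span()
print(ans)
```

(0, 4)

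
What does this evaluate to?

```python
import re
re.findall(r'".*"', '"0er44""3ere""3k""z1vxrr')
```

No capturing groups, so `findall` returns the 1 full match string.

['"0er44""3ere""3k""']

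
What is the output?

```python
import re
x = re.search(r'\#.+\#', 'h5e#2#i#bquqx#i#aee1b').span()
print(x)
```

`search` walks the string left to right and returns the first match it finds.
The match spans [3:16] → '#2#i#bquqx#i#'.

(3, 16)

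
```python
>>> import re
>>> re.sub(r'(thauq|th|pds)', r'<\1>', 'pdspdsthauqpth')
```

Branches in `(...|...)` are attempted left-to-right; the first branch that allows the whole pattern to succeed is taken.
Matches: at [0:3] → 'pds'; at [3:6] → 'pds'; at [6:11] → 'thauq'; at [12:14] → 'th'.
`\1` in the replacement pulls in group 1's text for each match.

'<pds><pds><thauq>p<th>'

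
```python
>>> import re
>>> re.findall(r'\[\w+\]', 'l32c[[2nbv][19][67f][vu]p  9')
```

Scanning left to right: at [5:11] → '[2nbv]'; at [11:15] → '[19]'; at [15:20] → '[67f]'; at [20:24] → '[vu]'.
`findall` yields the raw match text (4 of them) because the pattern has no groups.

['[2nbv]', '[19]', '[67f]', '[vu]']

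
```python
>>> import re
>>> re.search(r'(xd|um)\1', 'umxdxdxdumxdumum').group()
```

'xdxd'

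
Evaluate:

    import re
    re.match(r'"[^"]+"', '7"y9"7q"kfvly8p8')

None

`re.match` only tries the pattern at the start of the string.
Here position 0 doesn't satisfy it, so the call returns None.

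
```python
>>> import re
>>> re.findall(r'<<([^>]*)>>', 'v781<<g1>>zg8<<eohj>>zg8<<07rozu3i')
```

['g1', 'eohj']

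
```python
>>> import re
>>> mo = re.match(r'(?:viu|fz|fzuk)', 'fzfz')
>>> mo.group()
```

'fz'

`re.match` won't scan ahead — the pattern has to work from the very first character.
The match spans [0:2] → 'fz'.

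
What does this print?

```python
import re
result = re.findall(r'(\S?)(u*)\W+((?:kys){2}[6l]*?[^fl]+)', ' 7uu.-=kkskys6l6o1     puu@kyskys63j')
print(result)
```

This matches optionally a non-whitespace character (captured); then zero or more of a literal 'u' (captured); then one or more of a non-word character; then the literal 'kys' repeated 2 times, then zero or more of one of [6l] (lazy), then one or more of any character except [fl] (captured).
Scanning left to right: at [23:36] match 'puu@kyskys63j', groups = ('p', 'uu', 'kyskys63j').
Multiple groups make `findall` return tuples — one 3-tuple for the one match.

[('p', 'uu', 'kyskys63j')]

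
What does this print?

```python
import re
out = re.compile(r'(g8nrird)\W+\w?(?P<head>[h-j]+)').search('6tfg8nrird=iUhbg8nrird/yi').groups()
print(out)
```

Pattern: the literal 'g8', then the literal 'nri', then the literal 'rd' (captured); then one or more of a non-word character, then optionally a word character; then one or more of a character in [h-j] (captured as 'head').
Unlike `match`, `search` isn't anchored — it looks for the pattern anywhere in the string.
The match spans [3:12] → 'g8nrird=i'.
Captured: group 1 = 'g8nrird', group 2 = 'i'.

('g8nrird', 'i')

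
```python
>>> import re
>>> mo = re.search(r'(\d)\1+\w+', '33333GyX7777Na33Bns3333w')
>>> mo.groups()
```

`\1` is not a pattern — it's the concrete string captured by group 1, re-applied verbatim.
`re.search` tries every starting position until one works.
The match spans [0:24] → '33333GyX7777Na33Bns3333w'.
Captured: group 1 = '3'.

('3',)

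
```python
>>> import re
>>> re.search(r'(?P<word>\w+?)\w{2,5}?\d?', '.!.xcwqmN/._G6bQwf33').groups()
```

The match spans [3:6] → 'xcw'.
Captured: group 1 = 'x'.

('x',)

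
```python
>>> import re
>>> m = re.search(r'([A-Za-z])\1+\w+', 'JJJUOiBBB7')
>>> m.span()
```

(0, 10)

The backreference `\1` re-matches whatever the first group consumed, character for character.
`re.search` scans for the first position where the pattern succeeds.
The match spans [0:10] → 'JJJUOiBBB7'.
Captured: group 1 = 'J'.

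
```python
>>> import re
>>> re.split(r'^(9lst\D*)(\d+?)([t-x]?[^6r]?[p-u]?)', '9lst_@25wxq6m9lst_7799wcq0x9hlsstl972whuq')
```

['', '9lst_@', '2', '5', 'wxq6m9lst_7799wcq0x9hlsstl972whuq']

This matches anchored at the start of the string; then the literal '9ls', then the literal 't', then zero or more of a non-digit (captured); then one or more of a digit (lazy) (captured); then optionally a character in [t-x], then optionally any character except [6r], then optionally a character in [p-u] (captured).
The `?` after the quantifier makes it lazy — it takes as little as possible before letting the rest of the pattern try.
Matches to split on: at [0:8] → '9lst_@25'.
`re.split` interleaves the captured-group text with the surrounding fragments.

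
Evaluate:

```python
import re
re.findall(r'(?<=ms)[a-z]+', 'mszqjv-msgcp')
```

The lookaround is zero-width — it requires the adjacent text to match without consuming it, so the asserted text isn't part of the match.
No capturing groups, so `findall` returns the 2 full match strings.

['zqjv', 'gcp']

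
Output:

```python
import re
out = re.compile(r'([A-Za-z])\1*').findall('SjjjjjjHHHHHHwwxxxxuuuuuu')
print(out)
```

After group 1 captures some text, `\1` only succeeds where that same text appears again.
One capturing group, so `findall` returns just the captured substring from each match — 6 in all.

['S', 'j', 'H', 'w', 'x', 'u']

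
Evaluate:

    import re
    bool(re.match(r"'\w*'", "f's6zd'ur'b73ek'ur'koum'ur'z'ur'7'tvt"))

With `match`, the pattern is implicitly anchored at the beginning.
Here the string doesn't start with a match, so the call returns None, and `bool(None)` is False.

False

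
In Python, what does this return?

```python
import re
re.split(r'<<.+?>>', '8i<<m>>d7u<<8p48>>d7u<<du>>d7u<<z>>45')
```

['8i', 'd7u', 'd7u', 'd7u', '45']

Matches to split on: at [2:7] → '<<m>>'; at [10:18] → '<<8p48>>'; at [21:27] → '<<du>>'; at [30:35] → '<<z>>'.
The string is cut at each match, leaving 5 pieces.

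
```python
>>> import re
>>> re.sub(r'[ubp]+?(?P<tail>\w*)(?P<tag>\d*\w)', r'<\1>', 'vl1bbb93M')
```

Pattern: one or more of one of [ubp] (lazy); then zero or more of a word character (captured as 'tail'); then zero or more of a digit, then a word character (captured as 'tag').
Because the quantifier is non-greedy, it stops expanding at the earliest point where the rest of the pattern can succeed.
Matches: at [3:9] → 'bbb93M'.
`\1` in the replacement pulls in group 1's text for each match.

'vl1<bb93>'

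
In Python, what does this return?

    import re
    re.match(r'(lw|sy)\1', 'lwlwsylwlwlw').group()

`\1` is not a pattern — it's the concrete string captured by group 1, re-applied verbatim.
`re.match` only tries the pattern at the start of the string.
The match spans [0:4] → 'lwlw'.
Captured: group 1 = 'lw'.

'lwlw'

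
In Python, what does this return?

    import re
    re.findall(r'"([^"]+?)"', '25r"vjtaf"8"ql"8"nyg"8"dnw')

Because there's exactly one group, `findall` drops the full match and keeps group 1 from each hit.

['vjtaf', 'ql', 'nyg']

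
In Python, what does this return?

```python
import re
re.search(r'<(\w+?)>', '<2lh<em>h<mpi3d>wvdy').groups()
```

`re.search` tries every starting position until one works.
The match spans [4:8] → '<em>'.
Captured: group 1 = 'em'.

('em',)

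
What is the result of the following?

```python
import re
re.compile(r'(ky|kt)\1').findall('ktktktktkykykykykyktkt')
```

['kt', 'kt', 'ky', 'ky', 'kt']

`\1` has to match the exact text group 1 already captured.
Walking the string: at [0:4] match 'ktkt', group 1 = 'kt'; at [4:8] match 'ktkt', group 1 = 'kt'; at [8:12] match 'kyky', group 1 = 'ky'; at [12:16] match 'kyky', group 1 = 'ky'; at [18:22] match 'ktkt', group 1 = 'kt'.
`findall` collects group 1 from each match (5 total).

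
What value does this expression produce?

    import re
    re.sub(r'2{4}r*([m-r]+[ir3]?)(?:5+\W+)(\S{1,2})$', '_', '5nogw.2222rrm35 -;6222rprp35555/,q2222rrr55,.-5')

'5nogw.2222rrm35 -;6222rprp35555/,q_'

Pattern: exactly 4 of the literal '2', then zero or more of a literal 'r'; then one or more of a character in [m-r], then optionally one of [ir3] (captured); then one or more of the literal '5', then one or more of a non-word character (non-capturing group); then 1 to 2 of a non-whitespace character (captured); then anchored at the end.
Matches: at [34:47] → '2222rrr55,.-5'.
`sub` substitutes '_' at each match site.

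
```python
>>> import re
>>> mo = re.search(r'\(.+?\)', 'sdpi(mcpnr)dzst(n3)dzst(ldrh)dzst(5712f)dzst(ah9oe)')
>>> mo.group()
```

Lazy quantifiers expand one character at a time until the remainder of the pattern can match.
The match spans [4:11] → '(mcpnr)'.

'(mcpnr)'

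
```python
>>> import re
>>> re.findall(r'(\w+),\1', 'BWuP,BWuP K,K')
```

['BWuP', 'K']

A backreference is literal: `\1` must see the identical characters the first group matched.
Scanning left to right: at [0:9] match 'BWuP,BWuP', group 1 = 'BWuP'; at [10:13] match 'K,K', group 1 = 'K'.
With a single group, `findall` returns only what that group captured — 2 items.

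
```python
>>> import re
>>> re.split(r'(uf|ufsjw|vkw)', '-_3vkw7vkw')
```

Because the pattern has a capturing group, `split` also inserts each captured text between the pieces.

['-_3', 'vkw', '7', 'vkw', '']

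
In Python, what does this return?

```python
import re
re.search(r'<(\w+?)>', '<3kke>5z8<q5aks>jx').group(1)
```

'3kke'

Unlike `match`, `search` isn't anchored — it looks for the pattern anywhere in the string.
The match spans [0:6] → '<3kke>'.
Captured: group 1 = '3kke'.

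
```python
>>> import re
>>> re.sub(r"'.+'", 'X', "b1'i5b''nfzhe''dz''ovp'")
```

Every occurrence is swapped for 'X'.

'b1X'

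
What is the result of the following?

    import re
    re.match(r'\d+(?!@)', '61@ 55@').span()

(0, 1)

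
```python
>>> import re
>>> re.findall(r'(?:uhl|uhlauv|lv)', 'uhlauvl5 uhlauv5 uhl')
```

['uhl', 'uhl', 'uhl']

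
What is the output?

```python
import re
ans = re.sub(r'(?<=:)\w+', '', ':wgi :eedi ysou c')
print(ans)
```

: : ysou c

Because the assertion is zero-width, the text it checks is not consumed and won't appear in the result.
Every occurrence is swapped for ''.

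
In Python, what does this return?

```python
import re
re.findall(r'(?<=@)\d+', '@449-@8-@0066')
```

The `(?=…)`/`(?<=…)` assertion just peeks at neighbouring text; it doesn't advance the match position.
Scanning left to right: at [1:4] → '449'; at [6:7] → '8'; at [9:13] → '0066'.
`findall` yields the raw match text (3 of them) because the pattern has no groups.

['449', '8', '0066']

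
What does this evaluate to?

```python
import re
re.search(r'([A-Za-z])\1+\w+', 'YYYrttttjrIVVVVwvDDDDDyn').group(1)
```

'Y'

`\1` is not a pattern — it's the concrete string captured by group 1, re-applied verbatim.
`search` walks the string left to right and returns the first match it finds.
The match spans [0:24] → 'YYYrttttjrIVVVVwvDDDDDyn'.
Captured: group 1 = 'Y'.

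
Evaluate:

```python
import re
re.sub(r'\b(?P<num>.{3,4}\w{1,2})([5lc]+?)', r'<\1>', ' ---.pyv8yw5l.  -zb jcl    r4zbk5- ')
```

The pattern matches a word boundary (`\b`, zero-width); then 3 to 4 of any character, then 1 to 2 of a word character (captured as 'num'); then one or more of one of [5lc] (lazy) (captured).
The `?` after the quantifier makes it lazy — it takes as little as possible before letting the rest of the pattern try.
Matches: at [5:12] → 'pyv8yw5'; at [17:23] → 'zb jcl'; at [27:33] → 'r4zbk5'.
The replacement refers to a captured group, so each match is rewritten using its own captured text.

' ---.<pyv8yw>l.  -<zb jc>    <r4zbk>- '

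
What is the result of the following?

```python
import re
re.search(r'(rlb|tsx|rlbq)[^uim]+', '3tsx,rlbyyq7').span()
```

(1, 12)

The match spans [1:12] → 'tsx,rlbyyq7'.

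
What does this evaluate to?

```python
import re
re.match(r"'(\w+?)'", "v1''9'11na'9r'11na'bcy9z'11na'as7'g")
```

`match` is anchored at position 0; if the pattern doesn't fit there, it returns None.
Here the string doesn't start with a match, so the call returns None.

None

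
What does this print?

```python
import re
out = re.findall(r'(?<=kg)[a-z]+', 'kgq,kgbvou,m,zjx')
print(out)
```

['q', 'bvou']

The `(?=…)`/`(?<=…)` assertion just peeks at neighbouring text; it doesn't advance the match position.
Scanning left to right: at [2:3] → 'q'; at [6:10] → 'bvou'.
Since nothing is captured, `findall` lists the 2 matched substrings directly.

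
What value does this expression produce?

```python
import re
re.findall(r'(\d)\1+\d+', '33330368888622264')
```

['3']

`\1` has to match the exact text group 1 already captured.
Scanning left to right: at [0:17] match '33330368888622264', group 1 = '3'.
One capturing group, so `findall` returns just the captured substring from the one match — 1 in all.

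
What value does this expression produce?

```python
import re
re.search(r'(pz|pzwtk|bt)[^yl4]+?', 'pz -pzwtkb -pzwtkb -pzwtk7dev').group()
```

'pz '

`re.search` scans for the first position where the pattern succeeds.
The match spans [0:3] → 'pz '.
Captured: group 1 = 'pz'.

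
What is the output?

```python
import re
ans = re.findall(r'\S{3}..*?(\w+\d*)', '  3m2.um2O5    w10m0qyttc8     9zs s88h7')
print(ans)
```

The pattern matches exactly 3 of a non-whitespace character, then any character, then zero or more of any character (lazy); then one or more of a word character, then zero or more of a digit (captured).
A non-greedy quantifier consumes as few characters as it can — just enough that the remainder of the pattern still matches from where it stops; whatever follows it matches normally.
Scanning left to right: at [2:11] match '3m2.um2O5', group 1 = 'um2O5'; at [15:26] match 'w10m0qyttc8', group 1 = '0qyttc8'; at [31:40] match '9zs s88h7', group 1 = 's88h7'.
With a single group, `findall` returns only what that group captured — 3 items.

['um2O5', '0qyttc8', 's88h7']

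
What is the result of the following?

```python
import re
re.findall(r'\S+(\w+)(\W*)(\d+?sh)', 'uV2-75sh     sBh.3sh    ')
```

[('7', '', '5sh'), ('h', '.', '3sh')]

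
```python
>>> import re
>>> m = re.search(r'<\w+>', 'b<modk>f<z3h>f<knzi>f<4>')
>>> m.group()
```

'<modk>'

The match spans [1:7] → '<modk>'.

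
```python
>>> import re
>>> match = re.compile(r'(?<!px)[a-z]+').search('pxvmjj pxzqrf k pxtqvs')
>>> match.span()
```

(0, 6)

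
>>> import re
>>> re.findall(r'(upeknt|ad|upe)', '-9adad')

Matches: at [2:4] match 'ad', group 1 = 'ad'; at [4:6] match 'ad', group 1 = 'ad'.
Because there's exactly one group, `findall` drops the full match and keeps group 1 from each hit.

['ad', 'ad']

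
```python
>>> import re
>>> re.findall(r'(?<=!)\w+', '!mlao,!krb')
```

['mlao', 'krb']

The `(?=…)`/`(?<=…)` assertion just peeks at neighbouring text; it doesn't advance the match position.
Matches: at [1:5] → 'mlao'; at [7:10] → 'krb'.
No capturing groups, so `findall` returns the 2 full match strings.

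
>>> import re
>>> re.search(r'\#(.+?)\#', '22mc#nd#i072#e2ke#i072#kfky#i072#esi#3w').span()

Lazy quantifiers expand one character at a time until the remainder of the pattern can match.
`re.search` scans for the first position where the pattern succeeds.
The match spans [4:8] → '#nd#'.
Captured: group 1 = 'nd'.

(4, 8)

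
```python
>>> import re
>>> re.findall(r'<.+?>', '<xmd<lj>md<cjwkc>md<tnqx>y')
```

['<xmd<lj>', '<cjwkc>', '<tnqx>']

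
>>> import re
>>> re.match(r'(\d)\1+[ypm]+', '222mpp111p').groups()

('2',)

The match spans [0:6] → '222mpp'.
Captured: group 1 = '2'.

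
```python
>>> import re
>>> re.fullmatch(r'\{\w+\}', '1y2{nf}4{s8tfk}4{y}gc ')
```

None

`re.fullmatch` is like wrapping the pattern in `^…$` (in single-line mode).
Here the string isn't matched end-to-end, so the call returns None.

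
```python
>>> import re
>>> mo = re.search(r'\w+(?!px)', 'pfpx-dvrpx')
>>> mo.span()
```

The negative lookaround is zero-width — it rules out positions where the adjacent text would match, without consuming anything.
`re.search` scans for the first position where the pattern succeeds.
The match spans [0:4] → 'pfpx'.

(0, 4)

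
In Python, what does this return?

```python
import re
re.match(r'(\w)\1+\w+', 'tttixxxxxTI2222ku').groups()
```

('t',)

The match spans [0:17] → 'tttixxxxxTI2222ku'.
Captured: group 1 = 't'.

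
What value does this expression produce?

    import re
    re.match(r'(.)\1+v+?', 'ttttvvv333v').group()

After group 1 captures some text, `\1` only succeeds where that same text appears again.
With `match`, the pattern is implicitly anchored at the beginning.
The match spans [0:5] → 'ttttv'.
Captured: group 1 = 't'.

'ttttv'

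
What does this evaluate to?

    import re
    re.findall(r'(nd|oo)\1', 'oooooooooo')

['oo', 'oo']

After group 1 captures some text, `\1` only succeeds where that same text appears again.
One capturing group, so `findall` returns just the captured substring from each match — 2 in all.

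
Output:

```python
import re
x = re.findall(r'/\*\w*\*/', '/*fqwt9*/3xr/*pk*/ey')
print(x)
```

['/*fqwt9*/', '/*pk*/']

Matches: at [0:9] → '/*fqwt9*/'; at [12:18] → '/*pk*/'.
`findall` yields the raw match text (2 of them) because the pattern has no groups.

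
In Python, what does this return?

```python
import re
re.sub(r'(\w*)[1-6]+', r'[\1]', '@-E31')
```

'@-[E3]'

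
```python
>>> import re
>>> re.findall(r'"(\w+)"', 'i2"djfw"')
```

Walking the string: at [2:8] match '"djfw"', group 1 = 'djfw'.
With a single group, `findall` returns only what that group captured — 1 item.

['djfw']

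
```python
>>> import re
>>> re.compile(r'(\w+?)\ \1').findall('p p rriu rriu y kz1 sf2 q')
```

After group 1 captures some text, `\1` only succeeds where that same text appears again.
Because there's exactly one group, `findall` drops the full match and keeps group 1 from each hit.

['p', 'rriu']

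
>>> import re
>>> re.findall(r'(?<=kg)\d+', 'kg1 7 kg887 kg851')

['1', '887', '851']

The lookaround is zero-width — it requires the adjacent text to match without consuming it, so the asserted text isn't part of the match.
No capturing groups, so `findall` returns the 3 full match strings.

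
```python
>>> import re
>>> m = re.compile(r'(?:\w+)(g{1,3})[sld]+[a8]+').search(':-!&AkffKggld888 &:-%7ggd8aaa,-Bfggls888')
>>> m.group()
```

'AkffKggld888'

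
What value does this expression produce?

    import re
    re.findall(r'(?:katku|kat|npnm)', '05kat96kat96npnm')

['kat', 'kat', 'npnm']

With no groups in the pattern, `findall` gives back each whole match — 3 here.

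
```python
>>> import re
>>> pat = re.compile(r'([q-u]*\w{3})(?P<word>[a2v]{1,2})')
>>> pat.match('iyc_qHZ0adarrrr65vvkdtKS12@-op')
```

This matches zero or more of a character in [q-u], then exactly 3 of a word character (captured); then 1 to 2 of one of [a2v] (captured as 'word').
`re.match` only tries the pattern at the start of the string.
Here position 0 doesn't satisfy it, so the call returns None.

None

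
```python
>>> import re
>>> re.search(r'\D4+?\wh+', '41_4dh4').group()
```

This matches a non-digit, then one or more of a literal '4' (lazy); then a word character, then one or more of the literal 'h'.
The match spans [2:6] → '_4dh'.

'_4dh'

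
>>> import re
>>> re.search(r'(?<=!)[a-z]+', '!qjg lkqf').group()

'qjg'

The lookaround is zero-width — it requires the adjacent text to match without consuming it, so the asserted text isn't part of the match.
Unlike `match`, `search` isn't anchored — it looks for the pattern anywhere in the string.
The match spans [1:4] → 'qjg'.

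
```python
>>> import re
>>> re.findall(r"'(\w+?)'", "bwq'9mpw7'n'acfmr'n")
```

['9mpw7', 'acfmr']

Scanning left to right: at [3:10] match "'9mpw7'", group 1 = '9mpw7'; at [11:18] match "'acfmr'", group 1 = 'acfmr'.
One capturing group, so `findall` returns just the captured substring from each match — 2 in all.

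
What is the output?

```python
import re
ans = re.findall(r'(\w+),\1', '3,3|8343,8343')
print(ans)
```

After group 1 captures some text, `\1` only succeeds where that same text appears again.
One capturing group, so `findall` returns just the captured substring from each match — 2 in all.

['3', '8343']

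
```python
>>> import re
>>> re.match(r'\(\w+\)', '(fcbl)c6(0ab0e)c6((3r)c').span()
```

(0, 6)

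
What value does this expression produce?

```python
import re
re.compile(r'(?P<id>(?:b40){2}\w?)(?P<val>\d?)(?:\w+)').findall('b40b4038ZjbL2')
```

[('b40b403', '8')]

This matches the literal 'b40' repeated 2 times, then optionally a word character (captured as 'id'); then optionally a digit (captured as 'val'); then one or more of a word character (non-capturing group).
Walking the string: at [0:13] match 'b40b4038ZjbL2', groups = ('b40b403', '8').
Multiple groups make `findall` return tuples — one 2-tuple for the one match.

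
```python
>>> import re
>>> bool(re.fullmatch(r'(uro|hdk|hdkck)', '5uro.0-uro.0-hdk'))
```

`re.fullmatch` is like wrapping the pattern in `^…$` (in single-line mode).
Here the pattern can't cover the whole string, so the call returns None, and `bool(None)` is False.

False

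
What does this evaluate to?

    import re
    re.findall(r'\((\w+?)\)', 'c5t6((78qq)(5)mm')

['78qq', '5']

Walking the string: at [5:11] match '(78qq)', group 1 = '78qq'; at [11:14] match '(5)', group 1 = '5'.
One capturing group, so `findall` returns just the captured substring from each match — 2 in all.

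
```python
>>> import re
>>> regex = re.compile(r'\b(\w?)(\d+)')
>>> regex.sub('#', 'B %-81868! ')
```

Pattern: a word boundary (`\b`, zero-width); then optionally a word character (captured); then one or more of a digit (captured).
`sub` substitutes '#' at each match site.

'B %-#! '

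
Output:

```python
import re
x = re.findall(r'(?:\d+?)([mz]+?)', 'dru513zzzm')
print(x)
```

['z']

A non-greedy quantifier consumes as few characters as it can — just enough that the remainder of the pattern still matches from where it stops; whatever follows it matches normally.
One capturing group, so `findall` returns just the captured substring from the one match — 1 in all.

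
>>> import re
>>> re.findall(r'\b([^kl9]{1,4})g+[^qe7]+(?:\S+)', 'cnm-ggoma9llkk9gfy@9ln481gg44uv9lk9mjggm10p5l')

['cnm-']

This matches a word boundary (`\b`, zero-width); then 1 to 4 of any character except [kl9] (captured); then one or more of a literal 'g', then one or more of any character except [qe7]; then one or more of a non-whitespace character (non-capturing group).
Walking the string: at [0:45] match 'cnm-ggoma9llkk9gfy@9ln481gg44uv9lk9mjggm10p5l', group 1 = 'cnm-'.
Because there's exactly one group, `findall` drops the full match and keeps group 1 from the one hit.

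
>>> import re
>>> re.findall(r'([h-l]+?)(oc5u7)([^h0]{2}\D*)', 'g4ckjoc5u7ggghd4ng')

[('kj', 'oc5u7', 'ggghd')]

This matches one or more of a character in [h-l] (lazy) (captured); then the literal 'oc5', then the literal 'u7' (captured); then exactly 2 of any character except [h0], then zero or more of a non-digit (captured).
Scanning left to right: at [3:15] match 'kjoc5u7ggghd', groups = ('kj', 'oc5u7', 'ggghd').
`findall` packs the 3 group values into a tuple for every match.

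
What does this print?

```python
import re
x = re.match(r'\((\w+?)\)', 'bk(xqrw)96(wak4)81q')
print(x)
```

`re.match` won't scan ahead — the pattern has to work from the very first character.
Here the string doesn't start with a match, so the call returns None.

None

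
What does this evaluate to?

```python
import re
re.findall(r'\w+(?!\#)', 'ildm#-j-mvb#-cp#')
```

['ild', 'j', 'mv', 'c']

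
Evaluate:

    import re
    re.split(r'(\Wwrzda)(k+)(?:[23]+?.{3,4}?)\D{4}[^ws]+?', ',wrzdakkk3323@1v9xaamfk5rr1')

This matches a non-word character, then the literal 'wr', then the literal 'zda' (captured); then one or more of a literal 'k' (captured); then one or more of one of [23] (lazy), then 3 to 4 of any character (lazy) (non-capturing group); then exactly 4 of a non-digit; then one or more of any character except [ws] (lazy).
`re.split` interleaves the captured-group text with the surrounding fragments.

['', ',wrzda', 'kkk', 'k5rr1']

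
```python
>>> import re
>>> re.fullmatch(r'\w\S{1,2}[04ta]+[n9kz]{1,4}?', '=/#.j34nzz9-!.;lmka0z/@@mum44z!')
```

None

`re.fullmatch` requires the pattern to consume the entire string.
Here there's no way to consume every character, so the call returns None.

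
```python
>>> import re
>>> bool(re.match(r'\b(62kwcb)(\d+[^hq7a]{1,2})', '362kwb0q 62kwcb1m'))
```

False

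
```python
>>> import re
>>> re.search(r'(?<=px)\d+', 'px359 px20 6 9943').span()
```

Because the assertion is zero-width, the text it checks is not consumed and won't appear in the result.
The match spans [2:5] → '359'.

(2, 5)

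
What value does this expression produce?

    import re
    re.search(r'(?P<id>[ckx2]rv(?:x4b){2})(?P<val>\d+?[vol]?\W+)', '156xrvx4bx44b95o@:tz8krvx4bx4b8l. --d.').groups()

('krvx4bx4b', '8l. --')

This matches one of [ckx2], then the literal 'rv', then the literal 'x4b' repeated 2 times (captured as 'id'); then one or more of a digit (lazy), then optionally one of [vol], then one or more of a non-word character (captured as 'val').
`search` walks the string left to right and returns the first match it finds.
The match spans [21:36] → 'krvx4bx4b8l. --'.
Captured: group 1 = 'krvx4bx4b', group 2 = '8l. --'.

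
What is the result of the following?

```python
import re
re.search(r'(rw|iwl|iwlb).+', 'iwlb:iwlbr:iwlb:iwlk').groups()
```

('iwl',)

Alternation tries branches left to right and keeps the first one that lets the overall match succeed at that position.
`re.search` tries every starting position until one works.
The match spans [0:20] → 'iwlb:iwlbr:iwlb:iwlk'.
Captured: group 1 = 'iwl'.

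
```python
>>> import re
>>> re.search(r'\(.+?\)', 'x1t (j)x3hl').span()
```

(4, 7)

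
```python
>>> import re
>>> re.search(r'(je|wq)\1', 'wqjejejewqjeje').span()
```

`\1` is not a pattern — it's the concrete string captured by group 1, re-applied verbatim.
The match spans [2:6] → 'jeje'.

(2, 6)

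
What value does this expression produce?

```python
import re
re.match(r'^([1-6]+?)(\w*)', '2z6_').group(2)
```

'z6_'

The pattern matches anchored at the start of the string; then one or more of a character in [1-6] (lazy) (captured); then zero or more of a word character (captured).
`re.match` only tries the pattern at the start of the string.
The match spans [0:4] → '2z6_'.
Captured: group 1 = '2', group 2 = 'z6_'.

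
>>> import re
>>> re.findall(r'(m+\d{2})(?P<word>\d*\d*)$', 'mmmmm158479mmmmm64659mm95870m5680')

[('m56', '80')]

The pattern matches one or more of a literal 'm', then exactly 2 of a digit (captured); then zero or more of a digit, then zero or more of a digit (captured as 'word'); then anchored at the end.
`findall` packs the 2 group values into a tuple for every match.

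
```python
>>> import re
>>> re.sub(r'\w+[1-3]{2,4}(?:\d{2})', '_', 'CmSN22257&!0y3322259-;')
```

'_&!_-;'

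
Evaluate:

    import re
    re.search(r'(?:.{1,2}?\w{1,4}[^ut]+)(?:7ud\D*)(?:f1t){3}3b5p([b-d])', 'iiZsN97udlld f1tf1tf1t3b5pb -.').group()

Pattern: 1 to 2 of any character (lazy), then 1 to 4 of a word character, then one or more of any character except [ut] (non-capturing group); then the literal '7ud', then zero or more of a non-digit (non-capturing group); then the literal 'f1t' repeated 3 times, then the literal '3b', then the literal '5p'; then a character in [b-d] (captured).
The match spans [0:27] → 'iiZsN97udlld f1tf1tf1t3b5pb'.

'iiZsN97udlld f1tf1tf1t3b5pb'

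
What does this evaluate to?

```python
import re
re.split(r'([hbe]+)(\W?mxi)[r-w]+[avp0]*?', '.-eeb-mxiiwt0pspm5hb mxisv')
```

['.-eeb-mxiiwt0pspm5', 'hb', ' mxi', '']

Pattern: one or more of one of [hbe] (captured); then optionally a non-word character, then the literal 'mxi' (captured); then one or more of a character in [r-w], then zero or more of one of [avp0] (lazy).
Matches to split on: at [18:26] → 'hb mxisv'.
`re.split` interleaves the captured-group text with the surrounding fragments.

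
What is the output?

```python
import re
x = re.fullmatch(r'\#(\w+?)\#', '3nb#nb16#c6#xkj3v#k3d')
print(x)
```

For `fullmatch`, every character of the input must be accounted for by the pattern.
Here the pattern can't cover the whole string, so the call returns None.

None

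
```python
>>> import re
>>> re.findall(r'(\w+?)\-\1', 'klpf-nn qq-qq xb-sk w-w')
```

['qq', 'w']

After group 1 captures some text, `\1` only succeeds where that same text appears again.
Because there's exactly one group, `findall` drops the full match and keeps group 1 from each hit.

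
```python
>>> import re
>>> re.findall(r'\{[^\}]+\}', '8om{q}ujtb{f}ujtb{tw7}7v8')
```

Walking the string: at [3:6] → '{q}'; at [10:13] → '{f}'; at [17:22] → '{tw7}'.
Since nothing is captured, `findall` lists the 3 matched substrings directly.

['{q}', '{f}', '{tw7}']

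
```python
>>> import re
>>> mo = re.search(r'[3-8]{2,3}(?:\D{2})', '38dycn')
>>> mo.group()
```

Pattern: 2 to 3 of a character in [3-8]; then exactly 2 of a non-digit (non-capturing group).
`re.search` scans for the first position where the pattern succeeds.
The match spans [0:4] → '38dy'.

'38dy'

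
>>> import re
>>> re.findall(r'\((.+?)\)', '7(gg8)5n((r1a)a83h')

Because the quantifier is non-greedy, it stops expanding at the earliest point where the rest of the pattern can succeed.
Because there's exactly one group, `findall` drops the full match and keeps group 1 from each hit.

['gg8', '(r1a']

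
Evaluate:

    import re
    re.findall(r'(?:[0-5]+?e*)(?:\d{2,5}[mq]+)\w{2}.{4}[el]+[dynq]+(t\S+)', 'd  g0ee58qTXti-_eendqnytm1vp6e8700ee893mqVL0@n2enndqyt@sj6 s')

Pattern: one or more of a character in [0-5] (lazy), then zero or more of a literal 'e' (non-capturing group); then 2 to 5 of a digit, then one or more of one of [mq] (non-capturing group); then exactly 2 of a word character, then exactly 4 of any character, then one or more of one of [el]; then one or more of one of [dynq]; then a literal 't', then one or more of a non-whitespace character (captured).
`findall` collects group 1 from the one match (1 total).

['tm1vp6e8700ee893mqVL0@n2enndqyt@sj6']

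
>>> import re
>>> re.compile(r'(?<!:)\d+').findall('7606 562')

A negative assertion filters positions out without eating any characters.
Walking the string: at [0:4] → '7606'; at [5:8] → '562'.
Since nothing is captured, `findall` lists the 2 matched substrings directly.

['7606', '562']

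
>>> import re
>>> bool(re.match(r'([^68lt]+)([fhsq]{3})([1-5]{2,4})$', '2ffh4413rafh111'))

False

This matches one or more of any character except [68lt] (captured); then exactly 3 of one of [fhsq] (captured); then 2 to 4 of a character in [1-5] (captured); then anchored at the end.
`match` is anchored at position 0; if the pattern doesn't fit there, it returns None.
Here position 0 doesn't satisfy it, so the call returns None, and `bool(None)` is False.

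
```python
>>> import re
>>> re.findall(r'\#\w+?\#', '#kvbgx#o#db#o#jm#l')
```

With no groups in the pattern, `findall` gives back each whole match — 3 here.

['#kvbgx#', '#db#', '#jm#']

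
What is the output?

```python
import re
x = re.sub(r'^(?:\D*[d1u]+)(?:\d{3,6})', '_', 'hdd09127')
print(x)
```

_

The pattern matches anchored at the start of the string; then zero or more of a non-digit, then one or more of one of [d1u] (non-capturing group); then 3 to 6 of a digit (non-capturing group).
Matches: at [0:8] → 'hdd09127'.
Every occurrence is swapped for '_'.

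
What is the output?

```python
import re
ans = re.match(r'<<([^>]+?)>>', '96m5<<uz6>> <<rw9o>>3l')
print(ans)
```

None

`re.match` only tries the pattern at the start of the string.
Here position 0 doesn't satisfy it, so the call returns None.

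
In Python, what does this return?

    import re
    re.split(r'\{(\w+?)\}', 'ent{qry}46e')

Matches to split on: at [3:8] → '{qry}'.
Because the pattern has a capturing group, `split` also inserts each captured text between the pieces.

['ent', 'qry', '46e']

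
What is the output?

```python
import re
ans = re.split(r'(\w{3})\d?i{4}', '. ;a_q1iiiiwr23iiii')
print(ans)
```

Pattern: exactly 3 of a word character (captured); then optionally a digit, then exactly 4 of a literal 'i'.
Because the pattern has a capturing group, `split` also inserts each captured text between the pieces.

['. ;', 'a_q', '', 'wr2', '']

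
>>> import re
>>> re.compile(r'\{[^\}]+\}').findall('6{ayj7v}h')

['{ayj7v}']

`findall` yields the raw match text (1 of them) because the pattern has no groups.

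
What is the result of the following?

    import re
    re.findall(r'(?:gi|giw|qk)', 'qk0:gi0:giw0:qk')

['qk', 'gi', 'gi', 'qk']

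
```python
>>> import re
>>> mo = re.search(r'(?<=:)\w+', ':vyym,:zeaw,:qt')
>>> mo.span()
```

(1, 5)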